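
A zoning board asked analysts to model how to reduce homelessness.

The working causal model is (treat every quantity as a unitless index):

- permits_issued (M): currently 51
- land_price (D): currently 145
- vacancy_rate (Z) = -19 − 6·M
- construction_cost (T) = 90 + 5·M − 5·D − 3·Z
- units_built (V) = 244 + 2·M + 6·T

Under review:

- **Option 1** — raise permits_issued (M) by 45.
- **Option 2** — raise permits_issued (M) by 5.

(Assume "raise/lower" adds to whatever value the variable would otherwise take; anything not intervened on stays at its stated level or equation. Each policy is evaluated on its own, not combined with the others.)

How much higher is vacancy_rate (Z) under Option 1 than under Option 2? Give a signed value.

Option 1 (M + 45):
  M = 51 + 45 = 96
  Z = -19 − 6·96 = -595
Option 2 (M + 5):
  M = 51 + 5 = 56
  Z = -19 − 6·56 = -355
Z: -595 − (-355) = -240

-240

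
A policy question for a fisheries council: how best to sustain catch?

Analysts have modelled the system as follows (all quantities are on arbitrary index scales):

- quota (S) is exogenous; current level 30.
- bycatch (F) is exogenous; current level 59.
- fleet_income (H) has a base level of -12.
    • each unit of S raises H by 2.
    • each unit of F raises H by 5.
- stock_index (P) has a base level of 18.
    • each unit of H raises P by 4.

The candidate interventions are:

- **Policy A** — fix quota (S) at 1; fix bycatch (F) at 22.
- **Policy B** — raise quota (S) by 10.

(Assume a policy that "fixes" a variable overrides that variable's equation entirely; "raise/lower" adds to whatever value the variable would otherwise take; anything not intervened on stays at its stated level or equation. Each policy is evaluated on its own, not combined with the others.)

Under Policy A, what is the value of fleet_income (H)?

100

Policy A (S := 1, F := 22):
  S = 1
  F = 22
  H = -12 + 2·1 + 5·22 = 100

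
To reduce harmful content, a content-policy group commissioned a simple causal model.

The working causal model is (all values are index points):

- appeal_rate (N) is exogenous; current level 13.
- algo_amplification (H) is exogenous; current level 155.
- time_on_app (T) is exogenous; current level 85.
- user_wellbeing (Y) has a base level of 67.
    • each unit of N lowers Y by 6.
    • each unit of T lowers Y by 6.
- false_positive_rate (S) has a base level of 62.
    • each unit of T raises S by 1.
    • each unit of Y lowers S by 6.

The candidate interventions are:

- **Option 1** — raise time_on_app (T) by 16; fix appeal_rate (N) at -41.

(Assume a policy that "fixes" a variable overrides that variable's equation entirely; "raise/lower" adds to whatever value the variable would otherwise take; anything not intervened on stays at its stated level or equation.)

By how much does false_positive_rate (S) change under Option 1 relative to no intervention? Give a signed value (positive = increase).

Baseline:
  N = 13
  T = 85
  Y = 67 − 6·13 − 6·85 = -521
  S = 62 + 85 − 6·(-521) = 3273
Option 1 (T + 16, N := -41):
  N = -41
  T = 85 + 16 = 101
  Y = 67 − 6·(-41) − 6·101 = -293
  S = 62 + 101 − 6·(-293) = 1921
Change in S: 1921 − 3273 = -1352

-1352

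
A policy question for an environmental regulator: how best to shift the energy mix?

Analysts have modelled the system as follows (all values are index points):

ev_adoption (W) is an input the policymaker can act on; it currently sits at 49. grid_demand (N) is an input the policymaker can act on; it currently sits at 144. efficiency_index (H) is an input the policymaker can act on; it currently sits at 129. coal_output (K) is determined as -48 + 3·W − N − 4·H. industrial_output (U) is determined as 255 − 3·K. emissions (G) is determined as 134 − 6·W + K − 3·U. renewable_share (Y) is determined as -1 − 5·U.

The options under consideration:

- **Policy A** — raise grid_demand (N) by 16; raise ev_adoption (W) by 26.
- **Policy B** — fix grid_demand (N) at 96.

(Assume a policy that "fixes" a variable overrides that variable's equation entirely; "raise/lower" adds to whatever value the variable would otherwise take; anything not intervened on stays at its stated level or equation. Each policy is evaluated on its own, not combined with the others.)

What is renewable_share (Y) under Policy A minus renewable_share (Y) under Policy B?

210

Policy A (N + 16, W + 26):
  W = 49 + 26 = 75
  N = 144 + 16 = 160
  H = 129
  K = -48 + 3·75 − 160 − 4·129 = -499
  U = 255 − 3·(-499) = 1752
  Y = -1 − 5·1752 = -8761
Policy B (N := 96):
  W = 49
  N = 96
  H = 129
  K = -48 + 3·49 − 96 − 4·129 = -513
  U = 255 − 3·(-513) = 1794
  Y = -1 − 5·1794 = -8971
Y: -8761 − (-8971) = 210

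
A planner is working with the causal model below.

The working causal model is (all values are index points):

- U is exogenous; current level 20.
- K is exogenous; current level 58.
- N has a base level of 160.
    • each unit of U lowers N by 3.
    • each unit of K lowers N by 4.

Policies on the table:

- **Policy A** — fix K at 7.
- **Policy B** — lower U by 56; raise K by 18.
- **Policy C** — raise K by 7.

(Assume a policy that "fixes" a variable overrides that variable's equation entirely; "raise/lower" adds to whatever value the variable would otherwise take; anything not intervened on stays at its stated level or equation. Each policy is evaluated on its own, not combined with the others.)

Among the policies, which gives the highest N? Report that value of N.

Policy A (K := 7):
  U = 20
  K = 7
  N = 160 − 3·20 − 4·7 = 72
Policy B (U − 56, K + 18):
  U = 20 − 56 = -36
  K = 58 + 18 = 76
  N = 160 − 3·(-36) − 4·76 = -36
Policy C (K + 7):
  U = 20
  K = 58 + 7 = 65
  N = 160 − 3·20 − 4·65 = -160
Comparing — Policy A: N=72, Policy B: N=-36, Policy C: N=-160. Highest is 72 (Policy A).

72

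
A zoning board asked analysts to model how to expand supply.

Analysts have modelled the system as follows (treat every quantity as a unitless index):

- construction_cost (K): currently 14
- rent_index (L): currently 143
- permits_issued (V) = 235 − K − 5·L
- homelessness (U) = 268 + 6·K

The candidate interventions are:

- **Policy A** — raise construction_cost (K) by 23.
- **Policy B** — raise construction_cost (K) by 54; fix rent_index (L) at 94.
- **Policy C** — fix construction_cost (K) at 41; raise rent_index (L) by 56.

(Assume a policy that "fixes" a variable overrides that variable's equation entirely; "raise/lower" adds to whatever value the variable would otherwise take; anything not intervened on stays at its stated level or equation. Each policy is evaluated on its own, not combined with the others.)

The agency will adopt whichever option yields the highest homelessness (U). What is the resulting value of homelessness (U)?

Policy A (K + 23):
  K = 14 + 23 = 37
  U = 268 + 6·37 = 490
Policy B (K + 54, L := 94):
  K = 14 + 54 = 68
  U = 268 + 6·68 = 676
Policy C (K := 41, L + 56):
  K = 41
  U = 268 + 6·41 = 514
Comparing — Policy A: U=490, Policy B: U=676, Policy C: U=514. Highest is 676 (Policy B).

676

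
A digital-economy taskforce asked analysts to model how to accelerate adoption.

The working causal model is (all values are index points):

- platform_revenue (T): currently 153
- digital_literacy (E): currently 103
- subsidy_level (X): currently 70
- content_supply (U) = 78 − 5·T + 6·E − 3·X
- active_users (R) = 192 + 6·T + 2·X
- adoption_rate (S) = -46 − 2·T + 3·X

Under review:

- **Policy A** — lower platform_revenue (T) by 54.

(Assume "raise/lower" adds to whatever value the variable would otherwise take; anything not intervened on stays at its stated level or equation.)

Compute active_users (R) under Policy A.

Policy A (T − 54):
  T = 153 − 54 = 99
  X = 70
  R = 192 + 6·99 + 2·70 = 926

926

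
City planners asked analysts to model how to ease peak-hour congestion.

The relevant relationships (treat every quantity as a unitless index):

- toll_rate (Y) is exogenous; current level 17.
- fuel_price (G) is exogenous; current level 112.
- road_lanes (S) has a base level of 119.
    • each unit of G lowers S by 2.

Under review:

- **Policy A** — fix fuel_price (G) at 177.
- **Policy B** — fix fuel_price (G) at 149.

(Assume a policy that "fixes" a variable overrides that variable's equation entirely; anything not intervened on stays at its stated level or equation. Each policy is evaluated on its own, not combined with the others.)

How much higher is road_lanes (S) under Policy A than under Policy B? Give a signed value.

Policy A (G := 177):
  G = 177
  S = 119 − 2·177 = -235
Policy B (G := 149):
  G = 149
  S = 119 − 2·149 = -179
S: -235 − (-179) = -56

-56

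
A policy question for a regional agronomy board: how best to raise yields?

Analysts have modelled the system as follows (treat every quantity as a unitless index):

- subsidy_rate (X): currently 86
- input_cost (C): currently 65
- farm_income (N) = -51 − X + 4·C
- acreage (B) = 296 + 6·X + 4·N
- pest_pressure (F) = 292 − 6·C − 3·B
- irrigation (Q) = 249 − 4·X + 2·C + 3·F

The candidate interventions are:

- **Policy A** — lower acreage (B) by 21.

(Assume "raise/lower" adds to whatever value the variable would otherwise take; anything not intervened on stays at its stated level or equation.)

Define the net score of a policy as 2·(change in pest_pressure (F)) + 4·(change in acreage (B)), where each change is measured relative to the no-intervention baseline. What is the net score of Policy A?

42

Baseline:
  X = 86
  C = 65
  N = -51 − 86 + 4·65 = 123
  B = 296 + 6·86 + 4·123 = 1304
  F = 292 − 6·65 − 3·1304 = -4010
Policy A (B − 21):
  X = 86
  C = 65
  N = -51 − 86 + 4·65 = 123
  B = 296 + 6·86 + 4·123 (−21 from intervention) = 1283
  F = 292 − 6·65 − 3·1283 = -3947
ΔF = -3947 − (-4010) = 63; ΔB = 1283 − 1304 = -21
Score = 2·63 + 4·(-21) = 42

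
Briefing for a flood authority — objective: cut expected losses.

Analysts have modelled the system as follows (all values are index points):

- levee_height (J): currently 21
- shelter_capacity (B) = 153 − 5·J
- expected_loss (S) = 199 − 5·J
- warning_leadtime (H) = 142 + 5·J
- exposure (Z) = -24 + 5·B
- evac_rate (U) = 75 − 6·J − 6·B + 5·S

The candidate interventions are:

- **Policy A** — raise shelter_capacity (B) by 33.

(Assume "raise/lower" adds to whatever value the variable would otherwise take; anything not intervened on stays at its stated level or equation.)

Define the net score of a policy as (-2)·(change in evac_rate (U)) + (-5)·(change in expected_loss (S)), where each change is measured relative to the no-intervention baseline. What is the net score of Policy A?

396

Baseline:
  J = 21
  B = 153 − 5·21 = 48
  S = 199 − 5·21 = 94
  U = 75 − 6·21 − 6·48 + 5·94 = 131
Policy A (B + 33):
  J = 21
  B = 153 − 5·21 (+33 from intervention) = 81
  S = 199 − 5·21 = 94
  U = 75 − 6·21 − 6·81 + 5·94 = -67
ΔU = -67 − 131 = -198; ΔS = 94 − 94 = 0
Score = (-2)·(-198) + (-5)·0 = 396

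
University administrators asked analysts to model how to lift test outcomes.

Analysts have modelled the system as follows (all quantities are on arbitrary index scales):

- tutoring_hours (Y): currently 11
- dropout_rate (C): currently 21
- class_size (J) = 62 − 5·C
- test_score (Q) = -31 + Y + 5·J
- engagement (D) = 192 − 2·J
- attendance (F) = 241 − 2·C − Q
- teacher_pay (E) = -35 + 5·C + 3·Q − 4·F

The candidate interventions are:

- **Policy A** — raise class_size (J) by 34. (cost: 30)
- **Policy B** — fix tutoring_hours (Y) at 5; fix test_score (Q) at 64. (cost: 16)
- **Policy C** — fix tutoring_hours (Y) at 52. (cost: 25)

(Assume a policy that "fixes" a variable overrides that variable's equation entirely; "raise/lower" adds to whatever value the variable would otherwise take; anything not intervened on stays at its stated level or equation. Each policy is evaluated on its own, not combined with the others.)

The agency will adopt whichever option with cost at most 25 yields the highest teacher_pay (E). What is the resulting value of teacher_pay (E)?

Policy B (Y := 5, Q := 64):
  Y = 5
  C = 21
  J = 62 − 5·21 = -43
  Q = 64
  F = 241 − 2·21 − 64 = 135
  E = -35 + 5·21 + 3·64 − 4·135 = -278
Policy C (Y := 52):
  Y = 52
  C = 21
  J = 62 − 5·21 = -43
  Q = -31 + 52 + 5·(-43) = -194
  F = 241 − 2·21 − (-194) = 393
  E = -35 + 5·21 + 3·(-194) − 4·393 = -2084
Comparing — Policy B: E=-278, Policy C: E=-2084. Highest is -278 (Policy B).

-278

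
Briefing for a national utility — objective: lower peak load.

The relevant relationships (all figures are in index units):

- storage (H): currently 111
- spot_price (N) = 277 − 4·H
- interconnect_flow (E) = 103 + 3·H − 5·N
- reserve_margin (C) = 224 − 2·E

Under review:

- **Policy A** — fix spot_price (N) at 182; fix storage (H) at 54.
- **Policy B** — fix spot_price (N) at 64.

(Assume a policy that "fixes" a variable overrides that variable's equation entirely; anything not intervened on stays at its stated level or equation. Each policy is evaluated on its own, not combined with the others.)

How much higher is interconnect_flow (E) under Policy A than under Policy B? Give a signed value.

-761

Policy A (N := 182, H := 54):
  H = 54
  N = 182
  E = 103 + 3·54 − 5·182 = -645
Policy B (N := 64):
  H = 111
  N = 64
  E = 103 + 3·111 − 5·64 = 116
E: -645 − 116 = -761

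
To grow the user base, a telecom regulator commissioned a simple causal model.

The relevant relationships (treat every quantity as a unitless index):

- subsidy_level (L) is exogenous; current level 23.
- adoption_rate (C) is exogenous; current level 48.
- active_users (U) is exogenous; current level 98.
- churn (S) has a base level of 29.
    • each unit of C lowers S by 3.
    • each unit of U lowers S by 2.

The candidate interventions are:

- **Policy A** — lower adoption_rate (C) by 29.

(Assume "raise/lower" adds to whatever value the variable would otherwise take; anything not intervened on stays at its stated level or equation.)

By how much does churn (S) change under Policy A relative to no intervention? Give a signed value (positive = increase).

87

Baseline:
  C = 48
  U = 98
  S = 29 − 3·48 − 2·98 = -311
Policy A (C − 29):
  C = 48 − 29 = 19
  U = 98
  S = 29 − 3·19 − 2·98 = -224
Change in S: -224 − (-311) = 87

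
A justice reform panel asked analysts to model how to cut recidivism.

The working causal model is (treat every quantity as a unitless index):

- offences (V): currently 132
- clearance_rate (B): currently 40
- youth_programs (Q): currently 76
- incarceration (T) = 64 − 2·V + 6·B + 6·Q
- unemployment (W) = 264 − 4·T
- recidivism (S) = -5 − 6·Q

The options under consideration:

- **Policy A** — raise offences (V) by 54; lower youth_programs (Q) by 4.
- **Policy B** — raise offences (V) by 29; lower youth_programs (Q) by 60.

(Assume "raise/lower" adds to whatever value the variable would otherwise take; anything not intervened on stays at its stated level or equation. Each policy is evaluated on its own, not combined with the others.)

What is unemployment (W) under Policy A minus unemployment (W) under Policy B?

Policy A (V + 54, Q − 4):
  V = 132 + 54 = 186
  B = 40
  Q = 76 − 4 = 72
  T = 64 − 2·186 + 6·40 + 6·72 = 364
  W = 264 − 4·364 = -1192
Policy B (V + 29, Q − 60):
  V = 132 + 29 = 161
  B = 40
  Q = 76 − 60 = 16
  T = 64 − 2·161 + 6·40 + 6·16 = 78
  W = 264 − 4·78 = -48
W: -1192 − (-48) = -1144

-1144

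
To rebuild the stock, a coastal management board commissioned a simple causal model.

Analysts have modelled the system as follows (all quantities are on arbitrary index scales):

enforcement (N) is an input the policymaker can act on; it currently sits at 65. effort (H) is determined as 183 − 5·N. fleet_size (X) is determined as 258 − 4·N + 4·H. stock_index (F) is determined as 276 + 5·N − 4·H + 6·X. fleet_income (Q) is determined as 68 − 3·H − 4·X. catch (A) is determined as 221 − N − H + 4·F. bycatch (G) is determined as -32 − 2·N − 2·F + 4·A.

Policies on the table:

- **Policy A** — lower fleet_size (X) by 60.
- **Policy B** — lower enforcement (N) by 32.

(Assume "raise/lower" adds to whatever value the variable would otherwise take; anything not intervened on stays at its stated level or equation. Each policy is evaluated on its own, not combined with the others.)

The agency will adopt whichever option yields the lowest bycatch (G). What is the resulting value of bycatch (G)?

-35524

Policy A (X − 60):
  N = 65
  H = 183 − 5·65 = -142
  X = 258 − 4·65 + 4·(-142) (−60 from intervention) = -630
  F = 276 + 5·65 − 4·(-142) + 6·(-630) = -2611
  A = 221 − 65 − (-142) + 4·(-2611) = -10146
  G = -32 − 2·65 − 2·(-2611) + 4·(-10146) = -35524
Policy B (N − 32):
  N = 65 − 32 = 33
  H = 183 − 5·33 = 18
  X = 258 − 4·33 + 4·18 = 198
  F = 276 + 5·33 − 4·18 + 6·198 = 1557
  A = 221 − 33 − 18 + 4·1557 = 6398
  G = -32 − 2·33 − 2·1557 + 4·6398 = 22380
Comparing — Policy A: G=-35524, Policy B: G=22380. Lowest is -35524 (Policy A).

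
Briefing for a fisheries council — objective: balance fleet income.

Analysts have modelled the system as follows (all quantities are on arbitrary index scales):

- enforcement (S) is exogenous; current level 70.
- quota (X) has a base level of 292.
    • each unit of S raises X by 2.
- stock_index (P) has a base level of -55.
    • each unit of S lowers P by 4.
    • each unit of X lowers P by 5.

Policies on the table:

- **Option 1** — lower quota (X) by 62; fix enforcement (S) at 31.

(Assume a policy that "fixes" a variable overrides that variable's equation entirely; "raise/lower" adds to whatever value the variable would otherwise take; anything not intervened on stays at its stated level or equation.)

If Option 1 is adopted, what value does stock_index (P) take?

Option 1 (X − 62, S := 31):
  S = 31
  X = 292 + 2·31 (−62 from intervention) = 292
  P = -55 − 4·31 − 5·292 = -1639

-1639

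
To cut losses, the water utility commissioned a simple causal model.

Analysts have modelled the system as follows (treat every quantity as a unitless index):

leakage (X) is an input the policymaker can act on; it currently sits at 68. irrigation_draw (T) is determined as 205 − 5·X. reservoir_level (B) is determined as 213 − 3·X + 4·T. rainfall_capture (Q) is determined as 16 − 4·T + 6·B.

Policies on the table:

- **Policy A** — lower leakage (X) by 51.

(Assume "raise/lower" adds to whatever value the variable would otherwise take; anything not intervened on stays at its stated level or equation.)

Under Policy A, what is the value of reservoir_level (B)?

Policy A (X − 51):
  X = 68 − 51 = 17
  T = 205 − 5·17 = 120
  B = 213 − 3·17 + 4·120 = 642

642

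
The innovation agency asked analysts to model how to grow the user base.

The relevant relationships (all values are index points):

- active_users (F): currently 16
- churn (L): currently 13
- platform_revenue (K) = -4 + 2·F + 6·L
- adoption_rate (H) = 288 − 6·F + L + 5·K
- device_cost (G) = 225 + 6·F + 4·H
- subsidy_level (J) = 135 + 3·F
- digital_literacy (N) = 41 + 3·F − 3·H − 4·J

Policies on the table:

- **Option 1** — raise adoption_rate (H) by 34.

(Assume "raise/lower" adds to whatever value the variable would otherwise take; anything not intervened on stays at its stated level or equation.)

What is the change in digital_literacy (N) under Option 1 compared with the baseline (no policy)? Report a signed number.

Baseline:
  F = 16
  L = 13
  K = -4 + 2·16 + 6·13 = 106
  H = 288 − 6·16 + 13 + 5·106 = 735
  J = 135 + 3·16 = 183
  N = 41 + 3·16 − 3·735 − 4·183 = -2848
Option 1 (H + 34):
  F = 16
  L = 13
  K = -4 + 2·16 + 6·13 = 106
  H = 288 − 6·16 + 13 + 5·106 (+34 from intervention) = 769
  J = 135 + 3·16 = 183
  N = 41 + 3·16 − 3·769 − 4·183 = -2950
Change in N: -2950 − (-2848) = -102

-102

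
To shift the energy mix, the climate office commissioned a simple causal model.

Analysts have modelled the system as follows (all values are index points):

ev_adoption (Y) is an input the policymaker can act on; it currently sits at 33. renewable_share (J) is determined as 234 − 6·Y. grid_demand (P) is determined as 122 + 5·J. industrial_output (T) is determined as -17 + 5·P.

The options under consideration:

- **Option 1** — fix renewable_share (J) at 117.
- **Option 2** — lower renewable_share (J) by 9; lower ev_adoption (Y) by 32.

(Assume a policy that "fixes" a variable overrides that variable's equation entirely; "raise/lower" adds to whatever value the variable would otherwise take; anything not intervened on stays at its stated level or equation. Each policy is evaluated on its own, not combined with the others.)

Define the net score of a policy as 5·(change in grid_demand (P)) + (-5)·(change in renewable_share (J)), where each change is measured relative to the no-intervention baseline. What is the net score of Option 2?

3660

Baseline:
  Y = 33
  J = 234 − 6·33 = 36
  P = 122 + 5·36 = 302
Option 2 (J − 9, Y − 32):
  Y = 33 − 32 = 1
  J = 234 − 6·1 (−9 from intervention) = 219
  P = 122 + 5·219 = 1217
ΔP = 1217 − 302 = 915; ΔJ = 219 − 36 = 183
Score = 5·915 + (-5)·183 = 3660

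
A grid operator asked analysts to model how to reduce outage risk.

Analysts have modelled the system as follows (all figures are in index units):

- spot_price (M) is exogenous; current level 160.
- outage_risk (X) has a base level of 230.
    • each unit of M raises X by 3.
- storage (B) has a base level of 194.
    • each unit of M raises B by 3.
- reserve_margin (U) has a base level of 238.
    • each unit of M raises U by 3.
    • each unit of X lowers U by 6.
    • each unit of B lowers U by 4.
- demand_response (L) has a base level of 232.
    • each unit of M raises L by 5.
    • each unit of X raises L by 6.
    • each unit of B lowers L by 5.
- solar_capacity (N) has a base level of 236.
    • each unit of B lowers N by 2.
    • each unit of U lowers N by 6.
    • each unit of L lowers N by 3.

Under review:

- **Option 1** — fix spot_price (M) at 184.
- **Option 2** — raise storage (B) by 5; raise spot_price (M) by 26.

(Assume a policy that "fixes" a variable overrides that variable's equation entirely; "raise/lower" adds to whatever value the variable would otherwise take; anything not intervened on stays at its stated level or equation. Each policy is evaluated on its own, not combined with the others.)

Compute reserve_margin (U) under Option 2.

-6960

Option 2 (B + 5, M + 26):
  M = 160 + 26 = 186
  X = 230 + 3·186 = 788
  B = 194 + 3·186 (+5 from intervention) = 757
  U = 238 + 3·186 − 6·788 − 4·757 = -6960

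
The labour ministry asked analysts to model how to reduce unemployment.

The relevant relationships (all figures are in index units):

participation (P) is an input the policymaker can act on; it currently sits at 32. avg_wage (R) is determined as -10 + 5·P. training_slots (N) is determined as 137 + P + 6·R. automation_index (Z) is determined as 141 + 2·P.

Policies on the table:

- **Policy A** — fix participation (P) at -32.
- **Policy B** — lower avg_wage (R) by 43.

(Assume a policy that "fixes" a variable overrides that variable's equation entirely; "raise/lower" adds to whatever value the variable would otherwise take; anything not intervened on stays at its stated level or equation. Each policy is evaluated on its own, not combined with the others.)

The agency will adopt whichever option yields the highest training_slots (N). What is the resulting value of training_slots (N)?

811

Policy A (P := -32):
  P = -32
  R = -10 + 5·(-32) = -170
  N = 137 + (-32) + 6·(-170) = -915
Policy B (R − 43):
  P = 32
  R = -10 + 5·32 (−43 from intervention) = 107
  N = 137 + 32 + 6·107 = 811
Comparing — Policy A: N=-915, Policy B: N=811. Highest is 811 (Policy B).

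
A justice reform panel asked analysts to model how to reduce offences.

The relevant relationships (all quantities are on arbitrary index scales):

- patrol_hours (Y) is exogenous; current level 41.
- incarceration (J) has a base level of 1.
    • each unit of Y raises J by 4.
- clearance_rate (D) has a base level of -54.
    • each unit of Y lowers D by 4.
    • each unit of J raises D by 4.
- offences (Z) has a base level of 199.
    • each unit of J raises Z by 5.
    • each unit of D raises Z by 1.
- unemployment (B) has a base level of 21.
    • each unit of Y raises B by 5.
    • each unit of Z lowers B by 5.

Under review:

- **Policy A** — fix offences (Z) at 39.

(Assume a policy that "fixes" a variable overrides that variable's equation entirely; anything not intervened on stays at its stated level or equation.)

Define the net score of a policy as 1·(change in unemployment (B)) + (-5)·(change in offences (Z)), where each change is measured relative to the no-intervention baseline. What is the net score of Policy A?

Baseline:
  Y = 41
  J = 1 + 4·41 = 165
  D = -54 − 4·41 + 4·165 = 442
  Z = 199 + 5·165 + 442 = 1466
  B = 21 + 5·41 − 5·1466 = -7104
Policy A (Z := 39):
  Y = 41
  J = 1 + 4·41 = 165
  D = -54 − 4·41 + 4·165 = 442
  Z = 39
  B = 21 + 5·41 − 5·39 = 31
ΔB = 31 − (-7104) = 7135; ΔZ = 39 − 1466 = -1427
Score = 1·7135 + (-5)·(-1427) = 14270

14270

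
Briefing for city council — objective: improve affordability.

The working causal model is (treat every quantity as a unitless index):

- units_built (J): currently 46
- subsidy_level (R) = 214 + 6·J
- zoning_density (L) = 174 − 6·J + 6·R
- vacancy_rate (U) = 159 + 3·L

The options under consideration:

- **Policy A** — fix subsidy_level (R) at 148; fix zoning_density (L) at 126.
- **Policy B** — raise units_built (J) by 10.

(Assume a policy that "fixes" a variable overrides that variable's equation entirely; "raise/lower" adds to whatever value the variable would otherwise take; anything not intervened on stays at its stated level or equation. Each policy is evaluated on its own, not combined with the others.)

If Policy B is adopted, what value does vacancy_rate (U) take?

Policy B (J + 10):
  J = 46 + 10 = 56
  R = 214 + 6·56 = 550
  L = 174 − 6·56 + 6·550 = 3138
  U = 159 + 3·3138 = 9573

9573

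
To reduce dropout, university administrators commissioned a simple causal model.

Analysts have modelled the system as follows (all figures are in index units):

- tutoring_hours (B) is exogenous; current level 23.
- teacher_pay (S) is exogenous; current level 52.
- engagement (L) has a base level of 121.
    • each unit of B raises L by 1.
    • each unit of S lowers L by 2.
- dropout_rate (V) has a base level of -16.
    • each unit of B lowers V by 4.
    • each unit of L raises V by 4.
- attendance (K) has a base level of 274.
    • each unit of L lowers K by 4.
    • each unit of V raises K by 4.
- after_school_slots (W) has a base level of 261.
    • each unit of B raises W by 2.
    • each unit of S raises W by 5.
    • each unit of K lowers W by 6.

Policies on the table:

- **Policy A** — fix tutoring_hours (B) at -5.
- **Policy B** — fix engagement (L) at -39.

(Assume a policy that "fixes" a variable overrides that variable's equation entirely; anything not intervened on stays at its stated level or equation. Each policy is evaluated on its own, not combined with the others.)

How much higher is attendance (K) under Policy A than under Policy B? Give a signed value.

1060

Policy A (B := -5):
  B = -5
  S = 52
  L = 121 + (-5) − 2·52 = 12
  V = -16 − 4·(-5) + 4·12 = 52
  K = 274 − 4·12 + 4·52 = 434
Policy B (L := -39):
  B = 23
  S = 52
  L = -39
  V = -16 − 4·23 + 4·(-39) = -264
  K = 274 − 4·(-39) + 4·(-264) = -626
K: 434 − (-626) = 1060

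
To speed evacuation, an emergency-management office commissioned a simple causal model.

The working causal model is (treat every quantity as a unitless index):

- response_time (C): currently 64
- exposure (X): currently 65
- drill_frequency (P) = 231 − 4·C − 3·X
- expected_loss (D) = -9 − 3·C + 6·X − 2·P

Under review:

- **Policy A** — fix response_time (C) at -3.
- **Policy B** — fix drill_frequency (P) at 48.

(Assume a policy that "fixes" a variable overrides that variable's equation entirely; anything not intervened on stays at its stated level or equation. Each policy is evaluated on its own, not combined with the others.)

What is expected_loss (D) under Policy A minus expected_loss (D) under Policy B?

201

Policy A (C := -3):
  C = -3
  X = 65
  P = 231 − 4·(-3) − 3·65 = 48
  D = -9 − 3·(-3) + 6·65 − 2·48 = 294
Policy B (P := 48):
  C = 64
  X = 65
  P = 48
  D = -9 − 3·64 + 6·65 − 2·48 = 93
D: 294 − 93 = 201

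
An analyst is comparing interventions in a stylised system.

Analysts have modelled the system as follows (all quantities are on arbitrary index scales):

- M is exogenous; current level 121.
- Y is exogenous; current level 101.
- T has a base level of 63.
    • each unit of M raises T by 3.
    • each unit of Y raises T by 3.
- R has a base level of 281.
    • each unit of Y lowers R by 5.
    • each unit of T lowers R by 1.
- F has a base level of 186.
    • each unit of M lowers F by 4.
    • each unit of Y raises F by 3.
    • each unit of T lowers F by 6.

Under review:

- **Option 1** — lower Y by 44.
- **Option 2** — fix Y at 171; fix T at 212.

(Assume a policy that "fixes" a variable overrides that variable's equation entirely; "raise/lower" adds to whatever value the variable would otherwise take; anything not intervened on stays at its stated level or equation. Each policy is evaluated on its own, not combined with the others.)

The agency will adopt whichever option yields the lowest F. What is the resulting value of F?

-3709

Option 1 (Y − 44):
  M = 121
  Y = 101 − 44 = 57
  T = 63 + 3·121 + 3·57 = 597
  F = 186 − 4·121 + 3·57 − 6·597 = -3709
Option 2 (Y := 171, T := 212):
  M = 121
  Y = 171
  T = 212
  F = 186 − 4·121 + 3·171 − 6·212 = -1057
Comparing — Option 1: F=-3709, Option 2: F=-1057. Lowest is -3709 (Option 1).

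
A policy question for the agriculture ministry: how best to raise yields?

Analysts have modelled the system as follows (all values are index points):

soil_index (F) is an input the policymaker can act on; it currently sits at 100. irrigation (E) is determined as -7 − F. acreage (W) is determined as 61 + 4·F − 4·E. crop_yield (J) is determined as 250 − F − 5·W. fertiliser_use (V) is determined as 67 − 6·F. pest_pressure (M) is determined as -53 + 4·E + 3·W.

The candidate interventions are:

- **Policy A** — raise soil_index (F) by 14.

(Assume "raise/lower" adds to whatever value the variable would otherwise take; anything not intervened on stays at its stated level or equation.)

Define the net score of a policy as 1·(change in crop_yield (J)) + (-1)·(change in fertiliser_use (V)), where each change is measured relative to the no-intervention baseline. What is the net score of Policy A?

Baseline:
  F = 100
  E = -7 − 100 = -107
  W = 61 + 4·100 − 4·(-107) = 889
  J = 250 − 100 − 5·889 = -4295
  V = 67 − 6·100 = -533
Policy A (F + 14):
  F = 100 + 14 = 114
  E = -7 − 114 = -121
  W = 61 + 4·114 − 4·(-121) = 1001
  J = 250 − 114 − 5·1001 = -4869
  V = 67 − 6·114 = -617
ΔJ = -4869 − (-4295) = -574; ΔV = -617 − (-533) = -84
Score = 1·(-574) + (-1)·(-84) = -490

-490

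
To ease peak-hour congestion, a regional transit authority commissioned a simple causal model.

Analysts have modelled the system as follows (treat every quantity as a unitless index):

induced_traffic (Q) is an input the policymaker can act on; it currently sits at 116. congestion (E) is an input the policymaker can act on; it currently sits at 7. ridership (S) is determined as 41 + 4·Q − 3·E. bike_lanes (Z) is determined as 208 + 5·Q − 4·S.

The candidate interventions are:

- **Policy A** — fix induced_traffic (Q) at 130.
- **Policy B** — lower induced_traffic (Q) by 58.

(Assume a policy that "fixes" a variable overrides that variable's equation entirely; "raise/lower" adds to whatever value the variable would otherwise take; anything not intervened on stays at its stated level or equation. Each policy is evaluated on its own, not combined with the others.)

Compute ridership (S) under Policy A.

Policy A (Q := 130):
  Q = 130
  E = 7
  S = 41 + 4·130 − 3·7 = 540

540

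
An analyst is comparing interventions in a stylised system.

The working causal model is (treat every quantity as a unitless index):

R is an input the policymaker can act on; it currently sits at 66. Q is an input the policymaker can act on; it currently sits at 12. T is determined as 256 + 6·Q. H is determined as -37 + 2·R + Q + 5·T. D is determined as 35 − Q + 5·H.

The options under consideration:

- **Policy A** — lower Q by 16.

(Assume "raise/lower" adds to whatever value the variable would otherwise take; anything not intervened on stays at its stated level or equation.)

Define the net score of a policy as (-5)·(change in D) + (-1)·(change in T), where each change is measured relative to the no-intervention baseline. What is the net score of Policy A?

12416

Baseline:
  R = 66
  Q = 12
  T = 256 + 6·12 = 328
  H = -37 + 2·66 + 12 + 5·328 = 1747
  D = 35 − 12 + 5·1747 = 8758
Policy A (Q − 16):
  R = 66
  Q = 12 − 16 = -4
  T = 256 + 6·(-4) = 232
  H = -37 + 2·66 + (-4) + 5·232 = 1251
  D = 35 − (-4) + 5·1251 = 6294
ΔD = 6294 − 8758 = -2464; ΔT = 232 − 328 = -96
Score = (-5)·(-2464) + (-1)·(-96) = 12416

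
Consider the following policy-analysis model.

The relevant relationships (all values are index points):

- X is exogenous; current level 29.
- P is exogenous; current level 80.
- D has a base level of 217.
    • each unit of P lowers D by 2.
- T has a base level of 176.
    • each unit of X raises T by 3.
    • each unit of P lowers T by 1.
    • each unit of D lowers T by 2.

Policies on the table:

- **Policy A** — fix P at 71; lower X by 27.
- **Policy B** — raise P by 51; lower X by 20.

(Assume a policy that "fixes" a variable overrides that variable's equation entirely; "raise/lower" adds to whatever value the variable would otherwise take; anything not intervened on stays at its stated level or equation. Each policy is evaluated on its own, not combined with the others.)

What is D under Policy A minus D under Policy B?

Policy A (P := 71, X − 27):
  P = 71
  D = 217 − 2·71 = 75
Policy B (P + 51, X − 20):
  P = 80 + 51 = 131
  D = 217 − 2·131 = -45
D: 75 − (-45) = 120

120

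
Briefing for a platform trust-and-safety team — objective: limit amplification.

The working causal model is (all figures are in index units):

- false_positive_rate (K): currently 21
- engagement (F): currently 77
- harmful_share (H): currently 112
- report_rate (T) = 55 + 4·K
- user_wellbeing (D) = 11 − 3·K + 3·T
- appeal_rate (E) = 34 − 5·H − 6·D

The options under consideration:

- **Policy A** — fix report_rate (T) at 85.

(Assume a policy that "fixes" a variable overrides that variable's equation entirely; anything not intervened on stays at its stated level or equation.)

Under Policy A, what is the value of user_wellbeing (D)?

Policy A (T := 85):
  K = 21
  T = 85
  D = 11 − 3·21 + 3·85 = 203

203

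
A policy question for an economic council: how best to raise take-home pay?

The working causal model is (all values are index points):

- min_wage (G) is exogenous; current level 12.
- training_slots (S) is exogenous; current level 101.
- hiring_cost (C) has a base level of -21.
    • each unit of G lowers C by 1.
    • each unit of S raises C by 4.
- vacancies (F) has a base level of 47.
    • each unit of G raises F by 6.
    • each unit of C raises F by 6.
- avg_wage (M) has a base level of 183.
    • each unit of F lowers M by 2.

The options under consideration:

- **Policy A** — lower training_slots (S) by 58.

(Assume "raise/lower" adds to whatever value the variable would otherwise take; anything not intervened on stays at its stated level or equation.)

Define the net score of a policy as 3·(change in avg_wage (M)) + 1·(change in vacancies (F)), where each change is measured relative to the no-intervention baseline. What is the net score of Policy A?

6960

Baseline:
  G = 12
  S = 101
  C = -21 − 12 + 4·101 = 371
  F = 47 + 6·12 + 6·371 = 2345
  M = 183 − 2·2345 = -4507
Policy A (S − 58):
  G = 12
  S = 101 − 58 = 43
  C = -21 − 12 + 4·43 = 139
  F = 47 + 6·12 + 6·139 = 953
  M = 183 − 2·953 = -1723
ΔM = -1723 − (-4507) = 2784; ΔF = 953 − 2345 = -1392
Score = 3·2784 + 1·(-1392) = 6960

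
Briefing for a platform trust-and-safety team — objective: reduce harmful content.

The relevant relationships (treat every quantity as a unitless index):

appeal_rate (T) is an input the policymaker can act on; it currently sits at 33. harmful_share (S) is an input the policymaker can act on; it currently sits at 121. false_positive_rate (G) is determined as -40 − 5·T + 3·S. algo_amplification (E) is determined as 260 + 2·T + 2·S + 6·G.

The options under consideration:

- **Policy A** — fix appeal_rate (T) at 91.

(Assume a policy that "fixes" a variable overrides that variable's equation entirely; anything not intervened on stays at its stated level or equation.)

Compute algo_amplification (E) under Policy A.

-108

Policy A (T := 91):
  T = 91
  S = 121
  G = -40 − 5·91 + 3·121 = -132
  E = 260 + 2·91 + 2·121 + 6·(-132) = -108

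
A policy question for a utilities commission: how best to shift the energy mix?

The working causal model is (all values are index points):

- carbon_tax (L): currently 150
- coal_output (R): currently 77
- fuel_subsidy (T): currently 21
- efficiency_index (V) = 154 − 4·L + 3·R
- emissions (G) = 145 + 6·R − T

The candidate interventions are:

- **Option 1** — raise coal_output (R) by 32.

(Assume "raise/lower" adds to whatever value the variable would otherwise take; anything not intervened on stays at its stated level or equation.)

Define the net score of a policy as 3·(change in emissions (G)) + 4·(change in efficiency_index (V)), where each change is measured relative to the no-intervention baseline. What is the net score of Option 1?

960

Baseline:
  L = 150
  R = 77
  T = 21
  V = 154 − 4·150 + 3·77 = -215
  G = 145 + 6·77 − 21 = 586
Option 1 (R + 32):
  L = 150
  R = 77 + 32 = 109
  T = 21
  V = 154 − 4·150 + 3·109 = -119
  G = 145 + 6·109 − 21 = 778
ΔG = 778 − 586 = 192; ΔV = -119 − (-215) = 96
Score = 3·192 + 4·96 = 960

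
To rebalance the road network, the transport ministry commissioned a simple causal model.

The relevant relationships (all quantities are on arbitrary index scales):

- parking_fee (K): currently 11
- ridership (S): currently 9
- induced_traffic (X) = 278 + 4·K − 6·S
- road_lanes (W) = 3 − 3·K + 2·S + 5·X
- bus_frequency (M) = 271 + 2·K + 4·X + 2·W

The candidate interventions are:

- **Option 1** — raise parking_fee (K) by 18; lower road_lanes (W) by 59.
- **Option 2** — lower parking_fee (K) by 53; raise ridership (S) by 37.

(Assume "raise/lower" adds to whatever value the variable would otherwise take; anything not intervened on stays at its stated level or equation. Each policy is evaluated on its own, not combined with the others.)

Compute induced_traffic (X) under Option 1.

Option 1 (K + 18, W − 59):
  K = 11 + 18 = 29
  S = 9
  X = 278 + 4·29 − 6·9 = 340

340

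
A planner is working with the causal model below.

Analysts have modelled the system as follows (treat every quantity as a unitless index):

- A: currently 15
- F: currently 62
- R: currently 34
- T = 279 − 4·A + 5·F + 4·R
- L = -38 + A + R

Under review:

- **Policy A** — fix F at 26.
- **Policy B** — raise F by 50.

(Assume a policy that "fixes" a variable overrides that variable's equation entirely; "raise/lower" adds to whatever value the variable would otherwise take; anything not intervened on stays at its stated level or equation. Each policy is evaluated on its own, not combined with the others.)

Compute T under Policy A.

Policy A (F := 26):
  A = 15
  F = 26
  R = 34
  T = 279 − 4·15 + 5·26 + 4·34 = 485

485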